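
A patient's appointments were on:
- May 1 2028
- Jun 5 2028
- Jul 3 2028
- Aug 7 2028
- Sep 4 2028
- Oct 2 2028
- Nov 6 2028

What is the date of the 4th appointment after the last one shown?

Mar 5 2029

Gaps: 35, 28, 35, 28, 28, 35 days — a mix of 28 and 35. Every date is a Monday.
Each is the 1st Monday of its month.
1st Monday of December 2028: Dec 4 2028.
1st Monday of January 2029: Jan 1 2029.
1st Monday of February 2029: Feb 5 2029.
March 2029 — 1st Monday is Mar 5 2029.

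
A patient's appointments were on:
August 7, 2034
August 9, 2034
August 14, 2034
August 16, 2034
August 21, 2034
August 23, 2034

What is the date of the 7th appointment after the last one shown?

The gap pattern 2, 5, 2, 5, 2 repeats every 2 events.
These are the Mondays and Wednesdays of each week.
The following Monday is August 28, 2034.
The following Wednesday is August 30, 2034.
The following Monday is September 4, 2034.
Next Wednesday: September 6, 2034.
Next Monday: September 11, 2034.
Next Wednesday: September 13, 2034.
Next Monday: September 18, 2034.

September 18, 2034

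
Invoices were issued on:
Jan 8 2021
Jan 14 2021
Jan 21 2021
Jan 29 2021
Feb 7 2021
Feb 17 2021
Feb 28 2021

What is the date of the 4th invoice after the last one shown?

Apr 23 2021

The spacing grows by 1 each time: 6, 7, 8, 9, 10, 11 days.
Next gap: 12 days. Feb 28 2021 + 12 days = Mar 12 2021.
Next gap: 13 days. Mar 12 2021 + 13 days = Mar 25 2021.
Next gap: 14 days. Mar 25 2021 + 14 days = Apr 8 2021.
Next gap: 15 days. Apr 8 2021 + 15 days = Apr 23 2021.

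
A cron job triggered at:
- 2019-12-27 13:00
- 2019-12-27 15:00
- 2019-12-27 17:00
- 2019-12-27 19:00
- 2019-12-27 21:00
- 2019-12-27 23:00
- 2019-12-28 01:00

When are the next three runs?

2019-12-28 03:00, 2019-12-28 05:00, 2019-12-28 07:00

Spacing: 2, 2, 2, 2, 2, 2 h — constant 2 h.
2019-12-28 01:00 + 2 h = 2019-12-28 03:00.
2019-12-28 03:00 + 2 h = 2019-12-28 05:00.
2019-12-28 05:00 + 2 h = 2019-12-28 07:00.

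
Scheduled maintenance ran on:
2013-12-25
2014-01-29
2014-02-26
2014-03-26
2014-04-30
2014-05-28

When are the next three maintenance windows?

These are Wednesdays with 35, 28, 28, 35, 28-day gaps.
Each is the final Wednesday of its month — 2014-01-29 is past the 28th, so '4th Wednesday' doesn't fit.
June 2014 ends with Wednesday 2014-06-25.
Last Wednesday of July 2014: 2014-07-30.
Last Wednesday of August 2014: 2014-08-27.

2014-06-25, 2014-07-30, 2014-08-27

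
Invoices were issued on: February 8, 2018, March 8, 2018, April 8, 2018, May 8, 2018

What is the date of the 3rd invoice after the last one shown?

August 8, 2018

Each date is the 8th; the gaps (28, 31, 30) track the month lengths.
The rule is the 8th of each month.
Next: June 2018 → June 8, 2018.
Next: July 2018 → July 8, 2018.
August 2018: August 8, 2018.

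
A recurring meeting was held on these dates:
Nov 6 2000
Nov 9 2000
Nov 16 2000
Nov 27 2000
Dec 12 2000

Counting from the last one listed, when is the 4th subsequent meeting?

Mar 22 2001

The spacing grows by 4 each time: 3, 7, 11, 15 days.
Next gap: 19 days. Dec 12 2000 + 19 days = Dec 31 2000.
Next gap: 23 days. Dec 31 2000 + 23 days = Jan 23 2001.
Next gap: 27 days. Jan 23 2001 + 27 days = Feb 19 2001.
Next gap: 31 days. Feb 19 2001 + 31 days = Mar 22 2001.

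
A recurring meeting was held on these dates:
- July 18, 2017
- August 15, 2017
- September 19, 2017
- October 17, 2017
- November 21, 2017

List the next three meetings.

December 19, 2017; January 16, 2018; February 20, 2018

Gaps: 28, 35, 28, 35 days — a mix of 28 and 35. Every date is a Tuesday.
Each is the 3rd Tuesday of its month.
December 2017 — 3rd Tuesday is December 19, 2017.
3rd Tuesday of January 2018: January 16, 2018.
February 2018 — 3rd Tuesday is February 20, 2018.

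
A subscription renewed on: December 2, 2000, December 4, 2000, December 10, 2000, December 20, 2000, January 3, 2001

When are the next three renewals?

The spacing grows by 4 each time: 2, 6, 10, 14 days.
Next gap: 18 days. January 3, 2001 + 18 days = January 21, 2001.
Next gap: 22 days. January 21, 2001 + 22 days = February 12, 2001.
Next gap: 26 days. February 12, 2001 + 26 days = March 10, 2001.

January 21, 2001; February 12, 2001; March 10, 2001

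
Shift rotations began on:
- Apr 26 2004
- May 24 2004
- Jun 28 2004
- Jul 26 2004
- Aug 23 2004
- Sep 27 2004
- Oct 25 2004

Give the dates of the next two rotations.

Nov 22 2004, Dec 27 2004

Gaps: 28, 35, 28, 28, 35, 28 days — a mix of 28 and 35. Every date is a Monday.
Each is the 4th Monday of its month.
4th Monday of November 2004: Nov 22 2004.
4th Monday of December 2004: Dec 27 2004.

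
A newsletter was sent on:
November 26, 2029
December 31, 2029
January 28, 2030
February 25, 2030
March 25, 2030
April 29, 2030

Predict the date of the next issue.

Every date is a Monday; gaps 35, 28, 28, 28, 35 days.
Each is the last Monday of its month (at least one falls on the 29th or later, ruling out '4th Monday').
May 2030 ends with Monday May 27, 2030.

May 27, 2030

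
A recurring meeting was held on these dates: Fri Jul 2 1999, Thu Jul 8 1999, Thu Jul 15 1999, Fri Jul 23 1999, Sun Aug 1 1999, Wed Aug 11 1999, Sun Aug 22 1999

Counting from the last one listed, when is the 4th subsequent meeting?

The spacing grows by 1 each time: 6, 7, 8, 9, 10, 11 days.
Next gap: 12 days. Sun Aug 22 1999 + 12 days = Fri Sep 3 1999.
Next gap: 13 days. Fri Sep 3 1999 + 13 days = Thu Sep 16 1999.
Next gap: 14 days. Thu Sep 16 1999 + 14 days = Thu Sep 30 1999.
Next gap: 15 days. Thu Sep 30 1999 + 15 days = Fri Oct 15 1999.

Fri Oct 15 1999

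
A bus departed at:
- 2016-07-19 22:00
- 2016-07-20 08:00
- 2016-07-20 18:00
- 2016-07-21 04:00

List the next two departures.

Spacing: 10, 10, 10 h — constant 10 h.
2016-07-21 04:00 + 10 h = 2016-07-21 14:00.
2016-07-21 14:00 + 10 h = 2016-07-22 00:00.

2016-07-21 14:00, 2016-07-22 00:00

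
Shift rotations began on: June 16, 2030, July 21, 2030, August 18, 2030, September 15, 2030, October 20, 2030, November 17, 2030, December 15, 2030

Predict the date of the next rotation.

January 19, 2031

These are Sundays at 28- or 35-day spacing (35, 28, 28, 35, 28, 28).
The pattern: 3rd Sunday of the month.
January 2031 — 3rd Sunday is January 19, 2031.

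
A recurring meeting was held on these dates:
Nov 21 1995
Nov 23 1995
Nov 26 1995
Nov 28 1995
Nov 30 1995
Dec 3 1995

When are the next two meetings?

The gap pattern 2, 3, 2, 2, 3 repeats every 3 events.
These are the Tuesdays, Thursdays and Sundays of each week.
Next Tuesday: Dec 5 1995.
The following Thursday is Dec 7 1995.

Dec 5 1995, Dec 7 1995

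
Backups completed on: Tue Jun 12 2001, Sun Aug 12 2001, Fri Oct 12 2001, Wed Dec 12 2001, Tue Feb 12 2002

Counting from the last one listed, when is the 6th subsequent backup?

Wed Feb 12 2003

Gaps: 61, 61, 61, 62 days — not constant. Every event is on the 12th of the month.
Pattern: the 12th of every 2 months.
April 2002: Fri Apr 12 2002.
June 2002: Wed Jun 12 2002.
August 2002: Mon Aug 12 2002.
October 2002: Sat Oct 12 2002.
December 2002: Thu Dec 12 2002.
Next: February 2003 → Wed Feb 12 2003.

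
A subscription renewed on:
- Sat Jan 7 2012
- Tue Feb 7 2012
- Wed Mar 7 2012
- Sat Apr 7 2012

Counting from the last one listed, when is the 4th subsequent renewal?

Tue Aug 7 2012

The day-of-month is always 7 (31, 29, 31 days between events).
So this recurs on the 7th of each month.
May 2012: Mon May 7 2012.
June 2012: Thu Jun 7 2012.
Next: July 2012 → Sat Jul 7 2012.
Next: August 2012 → Tue Aug 7 2012.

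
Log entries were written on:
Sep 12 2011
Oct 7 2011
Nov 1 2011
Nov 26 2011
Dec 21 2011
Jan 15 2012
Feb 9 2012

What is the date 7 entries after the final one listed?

Every event comes 25 days after the last (25, 25, 25, 25, 25, 25).
Feb 9 2012 + 25 days = Mar 5 2012.
Mar 5 2012 + 25 days = Mar 30 2012.
Mar 30 2012 + 25 days = Apr 24 2012.
Apr 24 2012 + 25 days = May 19 2012.
May 19 2012 + 25 days = Jun 13 2012.
Jun 13 2012 + 25 days = Jul 8 2012.
Jul 8 2012 + 25 days = Aug 2 2012.

Aug 2 2012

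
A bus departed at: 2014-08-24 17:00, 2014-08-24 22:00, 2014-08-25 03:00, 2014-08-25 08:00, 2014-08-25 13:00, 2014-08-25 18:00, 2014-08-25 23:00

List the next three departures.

Gaps: 5, 5, 5, 5, 5, 5 hours — each event is 5 hours after the previous one.
2014-08-25 23:00 + 5 h = 2014-08-26 04:00.
2014-08-26 04:00 + 5 h = 2014-08-26 09:00.
2014-08-26 09:00 + 5 h = 2014-08-26 14:00.

2014-08-26 04:00, 2014-08-26 09:00, 2014-08-26 14:00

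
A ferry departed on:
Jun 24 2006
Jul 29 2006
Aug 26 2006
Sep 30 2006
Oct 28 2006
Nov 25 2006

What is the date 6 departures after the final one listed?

Every date is a Saturday; gaps 35, 28, 35, 28, 28 days.
Each is the last Saturday of its month (at least one falls on the 29th or later, ruling out '4th Saturday').
Last Saturday of December 2006: Dec 30 2006.
January 2007 ends with Saturday Jan 27 2007.
Last Saturday of February 2007: Feb 24 2007.
Last Saturday of March 2007: Mar 31 2007.
Last Saturday of April 2007: Apr 28 2007.
May 2007 ends with Saturday May 26 2007.

May 26 2007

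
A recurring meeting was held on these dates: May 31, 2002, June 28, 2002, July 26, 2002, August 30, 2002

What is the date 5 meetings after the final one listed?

All Fridays; the gaps (28, 28, 35) vary with month length.
This is the last Friday of each month.
Last Friday of September 2002: September 27, 2002.
Last Friday of October 2002: October 25, 2002.
November 2002 ends with Friday November 29, 2002.
December 2002 ends with Friday December 27, 2002.
January 2003 ends with Friday January 31, 2003.

January 31, 2003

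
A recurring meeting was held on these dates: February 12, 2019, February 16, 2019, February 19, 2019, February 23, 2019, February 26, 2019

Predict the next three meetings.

Every event lands on a Tuesday or Saturday (gaps cycle 4, 3, 4, 3).
So the schedule is: every Tuesday and Saturday.
The following Saturday is March 2, 2019.
The following Tuesday is March 5, 2019.
The following Saturday is March 9, 2019.

March 2, 2019; March 5, 2019; March 9, 2019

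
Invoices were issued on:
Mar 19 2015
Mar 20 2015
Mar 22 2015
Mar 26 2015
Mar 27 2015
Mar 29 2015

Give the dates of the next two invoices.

Apr 2 2015, Apr 3 2015

The gap pattern 1, 2, 4, 1, 2 repeats every 3 events.
These are the Thursdays, Fridays and Sundays of each week.
Next Thursday: Apr 2 2015.
The following Friday is Apr 3 2015.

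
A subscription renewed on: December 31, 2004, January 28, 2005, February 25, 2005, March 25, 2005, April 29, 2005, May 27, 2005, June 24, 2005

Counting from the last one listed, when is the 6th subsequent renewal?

December 30, 2005

All Fridays; the gaps (28, 28, 28, 35, 28, 28) vary with month length.
This is the last Friday of each month.
Last Friday of July 2005: July 29, 2005.
August 2005 ends with Friday August 26, 2005.
Last Friday of September 2005: September 30, 2005.
October 2005 ends with Friday October 28, 2005.
Last Friday of November 2005: November 25, 2005.
Last Friday of December 2005: December 30, 2005.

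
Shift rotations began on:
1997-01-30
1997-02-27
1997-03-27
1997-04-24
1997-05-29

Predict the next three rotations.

1997-06-26, 1997-07-31, 1997-08-28

All Thursdays; the gaps (28, 28, 28, 35) vary with month length.
This is the last Thursday of each month.
June 1997 ends with Thursday 1997-06-26.
July 1997 ends with Thursday 1997-07-31.
Last Thursday of August 1997: 1997-08-28.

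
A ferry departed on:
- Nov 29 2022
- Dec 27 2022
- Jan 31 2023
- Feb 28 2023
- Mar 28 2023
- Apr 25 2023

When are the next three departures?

Every date is a Tuesday; gaps 28, 35, 28, 28, 28 days.
Each is the last Tuesday of its month (at least one falls on the 29th or later, ruling out '4th Tuesday').
May 2023 ends with Tuesday May 30 2023.
June 2023 ends with Tuesday Jun 27 2023.
July 2023 ends with Tuesday Jul 25 2023.

May 30 2023, Jun 27 2023, Jul 25 2023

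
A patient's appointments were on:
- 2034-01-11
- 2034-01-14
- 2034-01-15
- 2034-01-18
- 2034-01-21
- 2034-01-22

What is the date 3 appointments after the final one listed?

2034-01-29

Gaps: 3, 1, 3, 3, 1 days — not constant, but cyclic with period 3.
The events fall on every Wednesday, Saturday and Sunday.
The following Wednesday is 2034-01-25.
Next Saturday: 2034-01-28.
The following Sunday is 2034-01-29.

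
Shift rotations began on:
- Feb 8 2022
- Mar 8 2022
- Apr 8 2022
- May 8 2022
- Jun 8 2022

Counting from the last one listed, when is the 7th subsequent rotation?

Jan 8 2023

Each date is the 8th; the gaps (28, 31, 30, 31) track the month lengths.
The rule is the 8th of each month.
Next: July 2022 → Jul 8 2022.
Next: August 2022 → Aug 8 2022.
September 2022: Sep 8 2022.
October 2022: Oct 8 2022.
Next: November 2022 → Nov 8 2022.
December 2022: Dec 8 2022.
Next: January 2023 → Jan 8 2023.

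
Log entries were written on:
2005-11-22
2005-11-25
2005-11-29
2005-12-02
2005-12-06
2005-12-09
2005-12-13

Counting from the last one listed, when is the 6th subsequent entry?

Every event lands on a Tuesday or Friday (gaps cycle 3, 4, 3, 4, 3, 4).
So the schedule is: every Tuesday and Friday.
Next Friday: 2005-12-16.
Next Tuesday: 2005-12-20.
Next Friday: 2005-12-23.
Next Tuesday: 2005-12-27.
Next Friday: 2005-12-30.
Next Tuesday: 2006-01-03.

2006-01-03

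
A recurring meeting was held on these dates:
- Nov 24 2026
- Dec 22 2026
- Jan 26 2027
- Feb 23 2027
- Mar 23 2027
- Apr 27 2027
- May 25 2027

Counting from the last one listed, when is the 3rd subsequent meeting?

All dates are Tuesdays, 28, 35, 28, 28, 35, 28 days apart.
Specifically, the 4th Tuesday of each month.
4th Tuesday of June 2027: Jun 22 2027.
4th Tuesday of July 2027: Jul 27 2027.
August 2027 — 4th Tuesday is Aug 24 2027.

Aug 24 2027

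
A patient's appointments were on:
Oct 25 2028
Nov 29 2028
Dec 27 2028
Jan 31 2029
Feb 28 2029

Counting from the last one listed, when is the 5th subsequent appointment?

Jul 25 2029

Every date is a Wednesday; gaps 35, 28, 35, 28 days.
Each is the last Wednesday of its month (at least one falls on the 29th or later, ruling out '4th Wednesday').
March 2029 ends with Wednesday Mar 28 2029.
April 2029 ends with Wednesday Apr 25 2029.
May 2029 ends with Wednesday May 30 2029.
Last Wednesday of June 2029: Jun 27 2029.
July 2029 ends with Wednesday Jul 25 2029.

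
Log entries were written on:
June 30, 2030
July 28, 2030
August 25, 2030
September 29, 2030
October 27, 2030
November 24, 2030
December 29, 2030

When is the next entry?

January 26, 2031

All Sundays; the gaps (28, 28, 35, 28, 28, 35) vary with month length.
This is the last Sunday of each month.
January 2031 ends with Sunday January 26, 2031.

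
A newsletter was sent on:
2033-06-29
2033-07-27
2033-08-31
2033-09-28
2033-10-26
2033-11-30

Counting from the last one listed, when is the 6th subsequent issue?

All Wednesdays; the gaps (28, 35, 28, 28, 35) vary with month length.
This is the last Wednesday of each month.
December 2033 ends with Wednesday 2033-12-28.
Last Wednesday of January 2034: 2034-01-25.
February 2034 ends with Wednesday 2034-02-22.
Last Wednesday of March 2034: 2034-03-29.
April 2034 ends with Wednesday 2034-04-26.
Last Wednesday of May 2034: 2034-05-31.

2034-05-31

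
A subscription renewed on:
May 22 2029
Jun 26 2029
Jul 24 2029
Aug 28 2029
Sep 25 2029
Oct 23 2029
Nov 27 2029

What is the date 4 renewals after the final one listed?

These are Tuesdays at 28- or 35-day spacing (35, 28, 35, 28, 28, 35).
The pattern: 4th Tuesday of the month.
December 2029 — 4th Tuesday is Dec 25 2029.
4th Tuesday of January 2030: Jan 22 2030.
4th Tuesday of February 2030: Feb 26 2030.
4th Tuesday of March 2030: Mar 26 2030.

Mar 26 2030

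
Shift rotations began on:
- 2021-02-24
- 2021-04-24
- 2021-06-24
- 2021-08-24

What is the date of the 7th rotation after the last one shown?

Each date is the 24th; the gaps (59, 61, 61) track the month lengths.
The rule is the 24th of every 2 months.
October 2021: 2021-10-24.
December 2021: 2021-12-24.
February 2022: 2022-02-24.
Next: April 2022 → 2022-04-24.
June 2022: 2022-06-24.
August 2022: 2022-08-24.
Next: October 2022 → 2022-10-24.

2022-10-24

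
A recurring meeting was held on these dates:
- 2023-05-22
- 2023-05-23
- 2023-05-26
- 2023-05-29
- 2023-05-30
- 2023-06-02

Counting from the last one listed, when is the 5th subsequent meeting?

The gap pattern 1, 3, 3, 1, 3 repeats every 3 events.
These are the Mondays, Tuesdays and Fridays of each week.
The following Monday is 2023-06-05.
The following Tuesday is 2023-06-06.
Next Friday: 2023-06-09.
The following Monday is 2023-06-12.
The following Tuesday is 2023-06-13.

2023-06-13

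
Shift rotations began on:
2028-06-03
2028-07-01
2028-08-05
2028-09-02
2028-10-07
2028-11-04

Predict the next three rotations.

Gaps: 28, 35, 28, 35, 28 days — a mix of 28 and 35. Every date is a Saturday.
Each is the 1st Saturday of its month.
December 2028 — 1st Saturday is 2028-12-02.
1st Saturday of January 2029: 2029-01-06.
February 2029 — 1st Saturday is 2029-02-03.

2028-12-02, 2029-01-06, 2029-02-03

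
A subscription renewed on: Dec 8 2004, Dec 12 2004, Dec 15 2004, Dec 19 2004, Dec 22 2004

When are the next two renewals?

Gaps: 4, 3, 4, 3 days — not constant, but cyclic with period 2.
The events fall on every Wednesday and Sunday.
Next Sunday: Dec 26 2004.
Next Wednesday: Dec 29 2004.

Dec 26 2004, Dec 29 2004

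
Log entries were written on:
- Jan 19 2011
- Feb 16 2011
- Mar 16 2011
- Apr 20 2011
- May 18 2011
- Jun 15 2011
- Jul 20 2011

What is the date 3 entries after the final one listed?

All dates are Wednesdays, 28, 28, 35, 28, 28, 35 days apart.
Specifically, the 3rd Wednesday of each month.
August 2011 — 3rd Wednesday is Aug 17 2011.
3rd Wednesday of September 2011: Sep 21 2011.
October 2011 — 3rd Wednesday is Oct 19 2011.

Oct 19 2011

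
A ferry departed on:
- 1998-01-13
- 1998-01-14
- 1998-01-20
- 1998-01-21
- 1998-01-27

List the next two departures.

Every event lands on a Tuesday or Wednesday (gaps cycle 1, 6, 1, 6).
So the schedule is: every Tuesday and Wednesday.
The following Wednesday is 1998-01-28.
Next Tuesday: 1998-02-03.

1998-01-28, 1998-02-03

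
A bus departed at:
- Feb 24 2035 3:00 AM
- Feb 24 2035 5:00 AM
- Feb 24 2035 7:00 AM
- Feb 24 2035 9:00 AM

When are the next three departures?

The interval is a steady 2 hours (2, 2, 2).
Feb 24 2035 9:00 AM + 2 h = Feb 24 2035 11:00 AM.
Feb 24 2035 11:00 AM + 2 h = Feb 24 2035 1:00 PM.
Feb 24 2035 1:00 PM + 2 h = Feb 24 2035 3:00 PM.

Feb 24 2035 11:00 AM, Feb 24 2035 1:00 PM, Feb 24 2035 3:00 PM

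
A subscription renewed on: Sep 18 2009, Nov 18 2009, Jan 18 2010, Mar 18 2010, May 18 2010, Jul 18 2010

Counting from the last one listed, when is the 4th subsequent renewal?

Mar 18 2011

The day-of-month is always 18 (61, 61, 59, 61, 61 days between events).
So this recurs on the 18th of every 2 months.
September 2010: Sep 18 2010.
November 2010: Nov 18 2010.
Next: January 2011 → Jan 18 2011.
Next: March 2011 → Mar 18 2011.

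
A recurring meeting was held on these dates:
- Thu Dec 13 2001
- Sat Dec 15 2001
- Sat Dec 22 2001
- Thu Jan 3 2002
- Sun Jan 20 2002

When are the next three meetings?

Mon Feb 11 2002, Sun Mar 10 2002, Thu Apr 11 2002

The spacing grows by 5 each time: 2, 7, 12, 17 days.
Next gap: 22 days. Sun Jan 20 2002 + 22 days = Mon Feb 11 2002.
Next gap: 27 days. Mon Feb 11 2002 + 27 days = Sun Mar 10 2002.
Next gap: 32 days. Sun Mar 10 2002 + 32 days = Thu Apr 11 2002.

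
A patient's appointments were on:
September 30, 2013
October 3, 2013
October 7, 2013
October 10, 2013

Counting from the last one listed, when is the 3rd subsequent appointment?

Every event lands on a Monday or Thursday (gaps cycle 3, 4, 3).
So the schedule is: every Monday and Thursday.
The following Monday is October 14, 2013.
The following Thursday is October 17, 2013.
Next Monday: October 21, 2013.

October 21, 2013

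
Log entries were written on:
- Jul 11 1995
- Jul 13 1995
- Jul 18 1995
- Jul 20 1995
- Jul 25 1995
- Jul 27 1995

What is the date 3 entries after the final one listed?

Aug 8 1995

Every event lands on a Tuesday or Thursday (gaps cycle 2, 5, 2, 5, 2).
So the schedule is: every Tuesday and Thursday.
Next Tuesday: Aug 1 1995.
The following Thursday is Aug 3 1995.
Next Tuesday: Aug 8 1995.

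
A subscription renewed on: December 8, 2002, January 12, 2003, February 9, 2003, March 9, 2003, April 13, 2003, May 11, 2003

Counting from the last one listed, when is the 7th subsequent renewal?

These are Sundays at 28- or 35-day spacing (35, 28, 28, 35, 28).
The pattern: 2nd Sunday of the month.
June 2003 — 2nd Sunday is June 8, 2003.
2nd Sunday of July 2003: July 13, 2003.
August 2003 — 2nd Sunday is August 10, 2003.
September 2003 — 2nd Sunday is September 14, 2003.
2nd Sunday of October 2003: October 12, 2003.
November 2003 — 2nd Sunday is November 9, 2003.
2nd Sunday of December 2003: December 14, 2003.

December 14, 2003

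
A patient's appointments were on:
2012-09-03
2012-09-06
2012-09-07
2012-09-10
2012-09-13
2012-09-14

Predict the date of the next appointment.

The gap pattern 3, 1, 3, 3, 1 repeats every 3 events.
These are the Mondays, Thursdays and Fridays of each week.
The following Monday is 2012-09-17.

2012-09-17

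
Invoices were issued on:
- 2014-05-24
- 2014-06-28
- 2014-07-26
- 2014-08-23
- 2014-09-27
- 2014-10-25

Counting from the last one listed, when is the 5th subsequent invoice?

2015-03-28

These are Saturdays at 28- or 35-day spacing (35, 28, 28, 35, 28).
The pattern: 4th Saturday of the month.
4th Saturday of November 2014: 2014-11-22.
December 2014 — 4th Saturday is 2014-12-27.
January 2015 — 4th Saturday is 2015-01-24.
4th Saturday of February 2015: 2015-02-28.
4th Saturday of March 2015: 2015-03-28.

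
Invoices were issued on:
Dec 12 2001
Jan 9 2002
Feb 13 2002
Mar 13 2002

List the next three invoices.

These are Wednesdays at 28- or 35-day spacing (28, 35, 28).
The pattern: 2nd Wednesday of the month.
April 2002 — 2nd Wednesday is Apr 10 2002.
2nd Wednesday of May 2002: May 8 2002.
2nd Wednesday of June 2002: Jun 12 2002.

Apr 10 2002, May 8 2002, Jun 12 2002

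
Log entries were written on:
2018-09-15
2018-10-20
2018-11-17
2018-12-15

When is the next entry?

2019-01-19

All dates are Saturdays, 35, 28, 28 days apart.
Specifically, the 3rd Saturday of each month.
January 2019 — 3rd Saturday is 2019-01-19.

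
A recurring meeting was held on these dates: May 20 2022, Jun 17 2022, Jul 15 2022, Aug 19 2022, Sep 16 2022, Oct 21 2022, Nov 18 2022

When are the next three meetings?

These are Fridays at 28- or 35-day spacing (28, 28, 35, 28, 35, 28).
The pattern: 3rd Friday of the month.
3rd Friday of December 2022: Dec 16 2022.
January 2023 — 3rd Friday is Jan 20 2023.
February 2023 — 3rd Friday is Feb 17 2023.

Dec 16 2022, Jan 20 2023, Feb 17 2023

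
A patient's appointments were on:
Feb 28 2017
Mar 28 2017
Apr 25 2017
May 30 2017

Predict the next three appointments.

Jun 27 2017, Jul 25 2017, Aug 29 2017

These are Tuesdays with 28, 28, 35-day gaps.
Each is the final Tuesday of its month — May 30 2017 is past the 28th, so '4th Tuesday' doesn't fit.
Last Tuesday of June 2017: Jun 27 2017.
Last Tuesday of July 2017: Jul 25 2017.
August 2017 ends with Tuesday Aug 29 2017.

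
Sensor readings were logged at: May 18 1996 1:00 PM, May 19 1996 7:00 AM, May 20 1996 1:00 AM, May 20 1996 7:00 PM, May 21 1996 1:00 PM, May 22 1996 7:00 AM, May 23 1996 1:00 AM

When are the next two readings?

May 23 1996 7:00 PM, May 24 1996 1:00 PM

Spacing: 18, 18, 18, 18, 18, 18 h — constant 18 h.
May 23 1996 1:00 AM + 18 h = May 23 1996 7:00 PM.
May 23 1996 7:00 PM + 18 h = May 24 1996 1:00 PM.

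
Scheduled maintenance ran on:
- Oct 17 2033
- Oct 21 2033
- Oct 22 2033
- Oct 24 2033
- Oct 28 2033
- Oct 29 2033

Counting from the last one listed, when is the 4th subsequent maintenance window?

Gaps: 4, 1, 2, 4, 1 days — not constant, but cyclic with period 3.
The events fall on every Monday, Friday and Saturday.
Next Monday: Oct 31 2033.
Next Friday: Nov 4 2033.
Next Saturday: Nov 5 2033.
Next Monday: Nov 7 2033.

Nov 7 2033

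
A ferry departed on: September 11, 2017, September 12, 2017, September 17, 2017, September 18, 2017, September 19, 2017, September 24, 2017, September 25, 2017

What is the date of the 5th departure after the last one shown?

October 8, 2017

Gaps: 1, 5, 1, 1, 5, 1 days — not constant, but cyclic with period 3.
The events fall on every Monday, Tuesday and Sunday.
The following Tuesday is September 26, 2017.
Next Sunday: October 1, 2017.
Next Monday: October 2, 2017.
The following Tuesday is October 3, 2017.
The following Sunday is October 8, 2017.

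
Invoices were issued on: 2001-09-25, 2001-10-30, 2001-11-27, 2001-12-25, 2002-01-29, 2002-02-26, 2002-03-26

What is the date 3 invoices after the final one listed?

2002-06-25

Every date is a Tuesday; gaps 35, 28, 28, 35, 28, 28 days.
Each is the last Tuesday of its month (at least one falls on the 29th or later, ruling out '4th Tuesday').
April 2002 ends with Tuesday 2002-04-30.
Last Tuesday of May 2002: 2002-05-28.
Last Tuesday of June 2002: 2002-06-25.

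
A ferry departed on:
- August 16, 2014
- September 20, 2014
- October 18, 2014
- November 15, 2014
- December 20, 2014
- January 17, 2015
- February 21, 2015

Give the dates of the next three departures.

March 21, 2015; April 18, 2015; May 16, 2015

Gaps: 35, 28, 28, 35, 28, 35 days — a mix of 28 and 35. Every date is a Saturday.
Each is the 3rd Saturday of its month.
3rd Saturday of March 2015: March 21, 2015.
April 2015 — 3rd Saturday is April 18, 2015.
May 2015 — 3rd Saturday is May 16, 2015.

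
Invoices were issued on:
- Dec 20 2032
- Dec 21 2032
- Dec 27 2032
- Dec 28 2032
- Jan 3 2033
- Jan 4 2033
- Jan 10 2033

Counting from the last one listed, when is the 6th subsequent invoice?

Jan 31 2033

Gaps: 1, 6, 1, 6, 1, 6 days — not constant, but cyclic with period 2.
The events fall on every Monday and Tuesday.
Next Tuesday: Jan 11 2033.
Next Monday: Jan 17 2033.
The following Tuesday is Jan 18 2033.
The following Monday is Jan 24 2033.
The following Tuesday is Jan 25 2033.
The following Monday is Jan 31 2033.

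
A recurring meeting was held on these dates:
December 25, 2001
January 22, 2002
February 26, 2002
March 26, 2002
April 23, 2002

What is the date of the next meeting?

These are Tuesdays at 28- or 35-day spacing (28, 35, 28, 28).
The pattern: 4th Tuesday of the month.
4th Tuesday of May 2002: May 28, 2002.

May 28, 2002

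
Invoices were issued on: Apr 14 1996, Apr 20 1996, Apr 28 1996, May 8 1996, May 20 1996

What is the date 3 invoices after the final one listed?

Intervals are 6, 8, 10, 12 days — an arithmetic progression with common difference 2.
Next gap: 14 days. May 20 1996 + 14 days = Jun 3 1996.
Next gap: 16 days. Jun 3 1996 + 16 days = Jun 19 1996.
Next gap: 18 days. Jun 19 1996 + 18 days = Jul 7 1996.

Jul 7 1996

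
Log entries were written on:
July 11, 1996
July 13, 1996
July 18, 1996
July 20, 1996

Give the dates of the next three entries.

July 25, 1996; July 27, 1996; August 1, 1996

The gap pattern 2, 5, 2 repeats every 2 events.
These are the Thursdays and Saturdays of each week.
The following Thursday is July 25, 1996.
The following Saturday is July 27, 1996.
Next Thursday: August 1, 1996.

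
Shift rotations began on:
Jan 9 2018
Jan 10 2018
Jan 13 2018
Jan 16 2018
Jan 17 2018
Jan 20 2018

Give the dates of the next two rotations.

Jan 23 2018, Jan 24 2018

Every event lands on a Tuesday or Wednesday or Saturday (gaps cycle 1, 3, 3, 1, 3).
So the schedule is: every Tuesday, Wednesday and Saturday.
Next Tuesday: Jan 23 2018.
The following Wednesday is Jan 24 2018.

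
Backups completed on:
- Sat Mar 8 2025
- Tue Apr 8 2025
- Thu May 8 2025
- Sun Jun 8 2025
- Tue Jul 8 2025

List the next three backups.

The day-of-month is always 8 (31, 30, 31, 30 days between events).
So this recurs on the 8th of each month.
August 2025: Fri Aug 8 2025.
Next: September 2025 → Mon Sep 8 2025.
October 2025: Wed Oct 8 2025.

Fri Aug 8 2025, Mon Sep 8 2025, Wed Oct 8 2025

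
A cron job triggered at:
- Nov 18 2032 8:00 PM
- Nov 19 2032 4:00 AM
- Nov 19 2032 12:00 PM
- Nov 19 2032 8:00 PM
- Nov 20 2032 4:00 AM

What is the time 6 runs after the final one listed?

Spacing: 8, 8, 8, 8 h — constant 8 h.
Nov 20 2032 4:00 AM + 8 h = Nov 20 2032 12:00 PM.
Nov 20 2032 12:00 PM + 8 h = Nov 20 2032 8:00 PM.
Nov 20 2032 8:00 PM + 8 h = Nov 21 2032 4:00 AM.
Nov 21 2032 4:00 AM + 8 h = Nov 21 2032 12:00 PM.
Nov 21 2032 12:00 PM + 8 h = Nov 21 2032 8:00 PM.
Nov 21 2032 8:00 PM + 8 h = Nov 22 2032 4:00 AM.

Nov 22 2032 4:00 AM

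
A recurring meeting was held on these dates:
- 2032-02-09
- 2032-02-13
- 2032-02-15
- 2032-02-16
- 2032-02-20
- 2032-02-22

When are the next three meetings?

Every event lands on a Monday or Friday or Sunday (gaps cycle 4, 2, 1, 4, 2).
So the schedule is: every Monday, Friday and Sunday.
The following Monday is 2032-02-23.
The following Friday is 2032-02-27.
Next Sunday: 2032-02-29.

2032-02-23, 2032-02-27, 2032-02-29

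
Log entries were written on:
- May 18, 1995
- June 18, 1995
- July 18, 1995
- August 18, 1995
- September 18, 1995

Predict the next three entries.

Gaps: 31, 30, 31, 31 days — not constant. Every event is on the 18th of the month.
Pattern: the 18th of each month.
Next: October 1995 → October 18, 1995.
November 1995: November 18, 1995.
Next: December 1995 → December 18, 1995.

October 18, 1995; November 18, 1995; December 18, 1995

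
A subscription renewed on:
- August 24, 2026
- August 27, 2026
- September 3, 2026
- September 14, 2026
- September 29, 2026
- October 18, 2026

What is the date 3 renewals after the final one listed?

The spacing grows by 4 each time: 3, 7, 11, 15, 19 days.
Next gap: 23 days. October 18, 2026 + 23 days = November 10, 2026.
Next gap: 27 days. November 10, 2026 + 27 days = December 7, 2026.
Next gap: 31 days. December 7, 2026 + 31 days = January 7, 2027.

January 7, 2027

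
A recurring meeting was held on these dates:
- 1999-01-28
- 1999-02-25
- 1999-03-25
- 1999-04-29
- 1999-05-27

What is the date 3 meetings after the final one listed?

These are Thursdays with 28, 28, 35, 28-day gaps.
Each is the final Thursday of its month — 1999-04-29 is past the 28th, so '4th Thursday' doesn't fit.
June 1999 ends with Thursday 1999-06-24.
Last Thursday of July 1999: 1999-07-29.
August 1999 ends with Thursday 1999-08-26.

1999-08-26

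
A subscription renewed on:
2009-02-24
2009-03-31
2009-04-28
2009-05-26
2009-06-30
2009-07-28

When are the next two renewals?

All Tuesdays; the gaps (35, 28, 28, 35, 28) vary with month length.
This is the last Tuesday of each month.
Last Tuesday of August 2009: 2009-08-25.
Last Tuesday of September 2009: 2009-09-29.

2009-08-25, 2009-09-29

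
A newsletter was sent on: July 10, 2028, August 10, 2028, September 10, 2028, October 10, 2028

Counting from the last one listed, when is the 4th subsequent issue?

Gaps: 31, 31, 30 days — not constant. Every event is on the 10th of the month.
Pattern: the 10th of each month.
November 2028: November 10, 2028.
Next: December 2028 → December 10, 2028.
January 2029: January 10, 2029.
Next: February 2029 → February 10, 2029.

February 10, 2029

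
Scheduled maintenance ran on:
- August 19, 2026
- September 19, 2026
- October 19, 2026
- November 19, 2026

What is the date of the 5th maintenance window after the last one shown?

April 19, 2027

Gaps: 31, 30, 31 days — not constant. Every event is on the 19th of the month.
Pattern: the 19th of each month.
December 2026: December 19, 2026.
Next: January 2027 → January 19, 2027.
Next: February 2027 → February 19, 2027.
Next: March 2027 → March 19, 2027.
April 2027: April 19, 2027.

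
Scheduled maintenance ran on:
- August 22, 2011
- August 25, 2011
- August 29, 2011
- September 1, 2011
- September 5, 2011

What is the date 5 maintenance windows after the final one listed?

September 22, 2011

Every event lands on a Monday or Thursday (gaps cycle 3, 4, 3, 4).
So the schedule is: every Monday and Thursday.
The following Thursday is September 8, 2011.
The following Monday is September 12, 2011.
The following Thursday is September 15, 2011.
The following Monday is September 19, 2011.
Next Thursday: September 22, 2011.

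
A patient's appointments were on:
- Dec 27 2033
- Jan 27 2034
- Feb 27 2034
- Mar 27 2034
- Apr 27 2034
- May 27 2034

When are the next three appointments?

Gaps: 31, 31, 28, 31, 30 days — not constant. Every event is on the 27th of the month.
Pattern: the 27th of each month.
June 2034: Jun 27 2034.
Next: July 2034 → Jul 27 2034.
Next: August 2034 → Aug 27 2034.

Jun 27 2034, Jul 27 2034, Aug 27 2034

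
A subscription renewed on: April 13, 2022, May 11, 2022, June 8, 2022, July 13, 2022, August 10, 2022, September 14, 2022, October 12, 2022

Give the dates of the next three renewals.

November 9, 2022; December 14, 2022; January 11, 2023

These are Wednesdays at 28- or 35-day spacing (28, 28, 35, 28, 35, 28).
The pattern: 2nd Wednesday of the month.
November 2022 — 2nd Wednesday is November 9, 2022.
2nd Wednesday of December 2022: December 14, 2022.
2nd Wednesday of January 2023: January 11, 2023.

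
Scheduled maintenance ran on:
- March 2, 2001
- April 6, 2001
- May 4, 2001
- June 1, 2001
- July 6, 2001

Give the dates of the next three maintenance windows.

August 3, 2001; September 7, 2001; October 5, 2001

These are Fridays at 28- or 35-day spacing (35, 28, 28, 35).
The pattern: 1st Friday of the month.
1st Friday of August 2001: August 3, 2001.
1st Friday of September 2001: September 7, 2001.
October 2001 — 1st Friday is October 5, 2001.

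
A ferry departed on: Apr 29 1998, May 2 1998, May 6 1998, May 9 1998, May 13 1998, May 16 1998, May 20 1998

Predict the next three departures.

The gap pattern 3, 4, 3, 4, 3, 4 repeats every 2 events.
These are the Wednesdays and Saturdays of each week.
The following Saturday is May 23 1998.
Next Wednesday: May 27 1998.
Next Saturday: May 30 1998.

May 23 1998, May 27 1998, May 30 1998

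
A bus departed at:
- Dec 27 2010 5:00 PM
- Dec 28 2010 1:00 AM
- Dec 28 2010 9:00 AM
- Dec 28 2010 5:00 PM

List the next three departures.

Dec 29 2010 1:00 AM, Dec 29 2010 9:00 AM, Dec 29 2010 5:00 PM

Spacing: 8, 8, 8 h — constant 8 h.
Dec 28 2010 5:00 PM + 8 h = Dec 29 2010 1:00 AM.
Dec 29 2010 1:00 AM + 8 h = Dec 29 2010 9:00 AM.
Dec 29 2010 9:00 AM + 8 h = Dec 29 2010 5:00 PM.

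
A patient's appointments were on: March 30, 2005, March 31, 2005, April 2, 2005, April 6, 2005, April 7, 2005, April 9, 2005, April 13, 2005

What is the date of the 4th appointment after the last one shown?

The gap pattern 1, 2, 4, 1, 2, 4 repeats every 3 events.
These are the Wednesdays, Thursdays and Saturdays of each week.
The following Thursday is April 14, 2005.
The following Saturday is April 16, 2005.
The following Wednesday is April 20, 2005.
Next Thursday: April 21, 2005.

April 21, 2005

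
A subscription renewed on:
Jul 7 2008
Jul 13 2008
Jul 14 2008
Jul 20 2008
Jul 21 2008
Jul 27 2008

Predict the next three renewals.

Jul 28 2008, Aug 3 2008, Aug 4 2008

Every event lands on a Monday or Sunday (gaps cycle 6, 1, 6, 1, 6).
So the schedule is: every Monday and Sunday.
The following Monday is Jul 28 2008.
The following Sunday is Aug 3 2008.
Next Monday: Aug 4 2008.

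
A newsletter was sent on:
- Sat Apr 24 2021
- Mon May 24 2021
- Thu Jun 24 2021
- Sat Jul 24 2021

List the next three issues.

Each date is the 24th; the gaps (30, 31, 30) track the month lengths.
The rule is the 24th of each month.
Next: August 2021 → Tue Aug 24 2021.
Next: September 2021 → Fri Sep 24 2021.
October 2021: Sun Oct 24 2021.

Tue Aug 24 2021, Fri Sep 24 2021, Sun Oct 24 2021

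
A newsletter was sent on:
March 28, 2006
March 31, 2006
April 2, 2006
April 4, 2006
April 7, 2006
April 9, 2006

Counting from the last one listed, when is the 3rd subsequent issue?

The gap pattern 3, 2, 2, 3, 2 repeats every 3 events.
These are the Tuesdays, Fridays and Sundays of each week.
The following Tuesday is April 11, 2006.
The following Friday is April 14, 2006.
The following Sunday is April 16, 2006.

April 16, 2006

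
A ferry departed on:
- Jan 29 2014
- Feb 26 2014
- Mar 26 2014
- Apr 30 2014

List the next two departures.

All Wednesdays; the gaps (28, 28, 35) vary with month length.
This is the last Wednesday of each month.
May 2014 ends with Wednesday May 28 2014.
Last Wednesday of June 2014: Jun 25 2014.

May 28 2014, Jun 25 2014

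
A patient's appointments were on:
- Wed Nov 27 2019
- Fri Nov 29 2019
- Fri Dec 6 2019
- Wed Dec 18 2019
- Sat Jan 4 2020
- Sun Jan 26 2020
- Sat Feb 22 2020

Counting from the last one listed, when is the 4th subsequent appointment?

Wed Jul 29 2020

Gaps: 2, 7, 12, 17, 22, 27 days — each gap is 5 larger than the previous one.
Next gap: 32 days. Sat Feb 22 2020 + 32 days = Wed Mar 25 2020.
Next gap: 37 days. Wed Mar 25 2020 + 37 days = Fri May 1 2020.
Next gap: 42 days. Fri May 1 2020 + 42 days = Fri Jun 12 2020.
Next gap: 47 days. Fri Jun 12 2020 + 47 days = Wed Jul 29 2020.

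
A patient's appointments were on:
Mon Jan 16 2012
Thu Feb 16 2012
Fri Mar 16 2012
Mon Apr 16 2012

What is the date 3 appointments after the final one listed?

Mon Jul 16 2012

The day-of-month is always 16 (31, 29, 31 days between events).
So this recurs on the 16th of each month.
Next: May 2012 → Wed May 16 2012.
June 2012: Sat Jun 16 2012.
Next: July 2012 → Mon Jul 16 2012.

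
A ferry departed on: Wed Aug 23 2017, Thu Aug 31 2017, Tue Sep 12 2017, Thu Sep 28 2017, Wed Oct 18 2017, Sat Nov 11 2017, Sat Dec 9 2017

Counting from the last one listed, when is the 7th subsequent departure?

Sat Oct 13 2018

The spacing grows by 4 each time: 8, 12, 16, 20, 24, 28 days.
Next gap: 32 days. Sat Dec 9 2017 + 32 days = Wed Jan 10 2018.
Next gap: 36 days. Wed Jan 10 2018 + 36 days = Thu Feb 15 2018.
Next gap: 40 days. Thu Feb 15 2018 + 40 days = Tue Mar 27 2018.
Next gap: 44 days. Tue Mar 27 2018 + 44 days = Thu May 10 2018.
Next gap: 48 days. Thu May 10 2018 + 48 days = Wed Jun 27 2018.
Next gap: 52 days. Wed Jun 27 2018 + 52 days = Sat Aug 18 2018.
Next gap: 56 days. Sat Aug 18 2018 + 56 days = Sat Oct 13 2018.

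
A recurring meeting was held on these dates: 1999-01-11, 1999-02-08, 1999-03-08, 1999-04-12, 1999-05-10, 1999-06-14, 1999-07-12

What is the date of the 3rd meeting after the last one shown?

1999-10-11

These are Mondays at 28- or 35-day spacing (28, 28, 35, 28, 35, 28).
The pattern: 2nd Monday of the month.
2nd Monday of August 1999: 1999-08-09.
2nd Monday of September 1999: 1999-09-13.
October 1999 — 2nd Monday is 1999-10-11.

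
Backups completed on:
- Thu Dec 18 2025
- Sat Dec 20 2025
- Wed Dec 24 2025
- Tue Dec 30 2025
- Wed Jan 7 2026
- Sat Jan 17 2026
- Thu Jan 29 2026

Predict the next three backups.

The spacing grows by 2 each time: 2, 4, 6, 8, 10, 12 days.
Next gap: 14 days. Thu Jan 29 2026 + 14 days = Thu Feb 12 2026.
Next gap: 16 days. Thu Feb 12 2026 + 16 days = Sat Feb 28 2026.
Next gap: 18 days. Sat Feb 28 2026 + 18 days = Wed Mar 18 2026.

Thu Feb 12 2026, Sat Feb 28 2026, Wed Mar 18 2026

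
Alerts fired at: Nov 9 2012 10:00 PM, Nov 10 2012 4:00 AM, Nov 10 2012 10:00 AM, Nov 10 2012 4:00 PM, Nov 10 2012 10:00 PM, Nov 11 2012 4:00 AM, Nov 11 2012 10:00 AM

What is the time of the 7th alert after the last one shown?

Spacing: 6, 6, 6, 6, 6, 6 h — constant 6 h.
Nov 11 2012 10:00 AM + 6 h = Nov 11 2012 4:00 PM.
Nov 11 2012 4:00 PM + 6 h = Nov 11 2012 10:00 PM.
Nov 11 2012 10:00 PM + 6 h = Nov 12 2012 4:00 AM.
Nov 12 2012 4:00 AM + 6 h = Nov 12 2012 10:00 AM.
Nov 12 2012 10:00 AM + 6 h = Nov 12 2012 4:00 PM.
Nov 12 2012 4:00 PM + 6 h = Nov 12 2012 10:00 PM.
Nov 12 2012 10:00 PM + 6 h = Nov 13 2012 4:00 AM.

Nov 13 2012 4:00 AM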